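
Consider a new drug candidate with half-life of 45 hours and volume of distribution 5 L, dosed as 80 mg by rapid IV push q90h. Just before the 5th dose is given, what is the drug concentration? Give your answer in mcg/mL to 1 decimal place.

f = (1/2)^(τ/t½) = (1/2)^(90/45) ≈ 0.2500.
C₀ = D/Vd = 80/5 ≈ 16.000 mcg/mL.
Before the 5th dose, 4 doses have been given. Superposition: Cmin = C₀·(f + f² + … + f^4).
≈ 16.000 × (0.2500 + 0.0625 + 0.0156 + 0.0039) ≈ 16.000 × 0.3320 ≈ 5.312 mcg/mL.

5.3 mcg/mL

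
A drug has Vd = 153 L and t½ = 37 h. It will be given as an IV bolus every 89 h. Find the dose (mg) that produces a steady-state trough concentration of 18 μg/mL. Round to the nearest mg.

11836 mg

τ/t½ = 89/37 ≈ 2.4054, so f = (1/2)^(89/37) ≈ 0.188756.
Cmin,ss = (D/Vd)·f/(1−f), so D = Cmin,ss·Vd·(1−f)/f.
D = 18 × 153 × (1−f)/f ≈ 18 × 153 × 4.29784 ≈ 11836.25 mg.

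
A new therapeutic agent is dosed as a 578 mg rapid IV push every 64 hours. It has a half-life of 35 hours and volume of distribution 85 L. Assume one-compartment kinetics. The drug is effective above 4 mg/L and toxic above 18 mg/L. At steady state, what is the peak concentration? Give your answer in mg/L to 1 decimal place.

9.5 mg/L

k = ln2/t½ = ln2/35 ≈ 0.019804 h⁻¹; fraction remaining f = e^(−kτ) = e^(−0.019804×64) ≈ 0.2815.
Accumulation ratio R = 1/(1 − f) ≈ 1/0.7185 ≈ 1.3918.
Single-dose peak C₀ = D/Vd = 578/85 ≈ 6.800 mg/L.
Steady-state peak Cmax,ss = C₀·R ≈ 6.800 × 1.3918 ≈ 9.464 mg/L.
Peak 9.5 mg/L vs MTC 18 mg/L: below toxic threshold.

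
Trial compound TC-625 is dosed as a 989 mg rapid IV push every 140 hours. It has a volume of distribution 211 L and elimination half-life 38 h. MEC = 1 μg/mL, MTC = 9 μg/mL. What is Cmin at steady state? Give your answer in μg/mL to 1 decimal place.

Over one 140-h interval, 140/38 ≈ 3.6842 half-lives elapse, leaving f ≈ 0.0778 of each dose.
Accumulation ratio R = 1/(1 − f) ≈ 1/0.9222 ≈ 1.0844.
Each bolus raises the concentration by D/Vd = 989/211 ≈ 4.687 μg/mL.
Cmax,ss = C₀/(1 − f) ≈ 4.687/0.9222 ≈ 5.082 μg/mL.
One interval later, Cmin,ss = Cmax,ss·e^(−kτ) ≈ 5.082 × 0.0778 ≈ 0.395 μg/mL.
Trough 0.4 μg/mL vs MEC 1 μg/mL: subtherapeutic.

0.4 μg/mL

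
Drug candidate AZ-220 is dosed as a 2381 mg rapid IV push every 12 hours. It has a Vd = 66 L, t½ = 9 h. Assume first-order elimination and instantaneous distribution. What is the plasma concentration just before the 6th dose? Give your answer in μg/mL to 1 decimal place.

f = (1/2)^(τ/t½) = (1/2)^(12/9) ≈ 0.3969.
C₀ = D/Vd = 2381/66 ≈ 36.076 μg/mL.
Before the 6th dose, 5 doses have been given. Superposition: Cmin = C₀·(f + f² + … + f^5).
≈ 36.076 × (0.3969 + 0.1575 + 0.0625 + 0.0248 + 0.0098) ≈ 36.076 × 0.6515 ≈ 23.504 μg/mL.

23.5 μg/mL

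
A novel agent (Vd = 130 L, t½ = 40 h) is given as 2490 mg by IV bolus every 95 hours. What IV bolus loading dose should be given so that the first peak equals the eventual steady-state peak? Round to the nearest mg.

f = (1/2)^(95/40) ≈ 0.192776; accumulation ratio R = 1/(1−f) ≈ 1.23881.
Loading dose to hit Cmax,ss on first dose: D_load = D_maint·R ≈ 2490 × 1.23881 ≈ 3084.64 mg.

3085 mg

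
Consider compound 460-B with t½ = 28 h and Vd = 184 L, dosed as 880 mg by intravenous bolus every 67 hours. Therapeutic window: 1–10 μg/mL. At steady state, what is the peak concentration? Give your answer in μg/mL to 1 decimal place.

τ/t½ = 67/28 ≈ 2.3929, so fraction remaining f = (1/2)^(67/28) ≈ 0.1904.
Accumulation ratio R = 1/(1 − f) ≈ 1/0.8096 ≈ 1.2352.
Each bolus raises the concentration by D/Vd = 880/184 ≈ 4.783 μg/mL.
Cmax,ss = C₀/(1 − f) ≈ 4.783/0.8096 ≈ 5.908 μg/mL.
Peak 5.9 μg/mL vs MTC 10 μg/mL: below toxic threshold.

5.9 μg/mL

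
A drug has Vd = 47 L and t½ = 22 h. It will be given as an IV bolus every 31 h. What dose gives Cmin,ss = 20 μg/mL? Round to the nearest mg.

1556 mg

τ/t½ = 31/22 ≈ 1.4091, so f = (1/2)^(31/22) ≈ 0.376549.
Cmin,ss = (D/Vd)·f/(1−f), so D = Cmin,ss·Vd·(1−f)/f.
D = 20 × 47 × (1−f)/f ≈ 20 × 47 × 1.65570 ≈ 1556.36 mg.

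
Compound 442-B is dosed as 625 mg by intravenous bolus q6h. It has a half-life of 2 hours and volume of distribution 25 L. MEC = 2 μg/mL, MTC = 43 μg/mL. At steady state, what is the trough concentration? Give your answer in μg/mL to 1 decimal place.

The dosing interval is 3 half-lives, so f = 2^(−3) = 0.125.
At steady state, R = 1/(1 − 0.125) = 8/7.
Single-dose peak C₀ = D/Vd = 625/25 = 25 μg/mL.
Steady-state peak Cmax,ss = C₀·R = 25 × 8/7 ≈ 28.571 μg/mL.
Steady-state trough Cmin,ss = Cmax,ss·f ≈ 28.571 × 0.125 ≈ 3.571 μg/mL.
Trough 3.6 μg/mL vs MEC 2 μg/mL: adequate.

3.6 μg/mL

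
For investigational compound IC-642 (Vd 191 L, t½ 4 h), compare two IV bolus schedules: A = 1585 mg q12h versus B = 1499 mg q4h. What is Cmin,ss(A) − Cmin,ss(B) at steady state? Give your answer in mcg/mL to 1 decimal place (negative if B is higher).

Regimen A: f = (1/2)^(12/4) ≈ 0.1250; Cmin,ss = (1585/191)·f/(1−f) ≈ 1.185 mcg/mL.
Regimen B: f = (1/2)^(4/4) ≈ 0.5000; Cmin,ss = (1499/191)·f/(1−f) ≈ 7.848 mcg/mL.
Difference ≈ 1.185 − 7.848 ≈ -6.663 mcg/mL.

-6.7 mcg/mL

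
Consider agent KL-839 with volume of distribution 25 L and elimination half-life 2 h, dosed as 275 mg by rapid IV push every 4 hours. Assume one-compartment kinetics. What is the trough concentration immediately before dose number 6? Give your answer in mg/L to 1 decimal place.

3.7 mg/L

f = (1/2)^(τ/t½) = (1/2)^(4/2) ≈ 0.2500.
C₀ = D/Vd = 275/25 ≈ 11.000 mg/L.
Before the 6th dose, 5 doses have been given. Superposition: Cmin = C₀·(f + f² + … + f^5).
≈ 11.000 × (0.2500 + 0.0625 + 0.0156 + 0.0039 + 0.0010) ≈ 11.000 × 0.3330 ≈ 3.663 mg/L.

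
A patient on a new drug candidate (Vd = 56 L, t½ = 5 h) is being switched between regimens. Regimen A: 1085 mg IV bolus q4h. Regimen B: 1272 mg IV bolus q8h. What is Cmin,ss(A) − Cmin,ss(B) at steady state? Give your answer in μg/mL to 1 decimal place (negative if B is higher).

Regimen A: f = (1/2)^(4/5) ≈ 0.5743; Cmin,ss = (1085/56)·f/(1−f) ≈ 26.138 μg/mL.
Regimen B: f = (1/2)^(8/5) ≈ 0.3299; Cmin,ss = (1272/56)·f/(1−f) ≈ 11.183 μg/mL.
Difference ≈ 26.138 − 11.183 ≈ 14.955 μg/mL.

15.0 μg/mL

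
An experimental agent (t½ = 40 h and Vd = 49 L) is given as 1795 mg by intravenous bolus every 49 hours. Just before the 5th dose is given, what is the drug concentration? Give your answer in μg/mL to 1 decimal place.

f = (1/2)^(τ/t½) = (1/2)^(49/40) ≈ 0.4278.
C₀ = D/Vd = 1795/49 ≈ 36.633 μg/mL.
Before the 5th dose, 4 doses have been given. Superposition: Cmin = C₀·(f + f² + … + f^4).
≈ 36.633 × (0.4278 + 0.1830 + 0.0783 + 0.0335) ≈ 36.633 × 0.7226 ≈ 26.471 μg/mL.

26.5 μg/mL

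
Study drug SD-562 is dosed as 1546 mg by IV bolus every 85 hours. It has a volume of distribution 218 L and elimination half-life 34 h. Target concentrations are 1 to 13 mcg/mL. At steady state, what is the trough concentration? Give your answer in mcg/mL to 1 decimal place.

Over one 85-h interval, 85/34 ≈ 2.5 half-lives elapse, leaving f ≈ 0.1768 of each dose.
Each bolus raises the concentration by D/Vd = 1546/218 ≈ 7.092 mcg/mL.
Steady-state trough Cmin,ss = C₀·f/(1−f) ≈ 7.092 × 0.1768/0.8232 ≈ 1.523 mcg/mL.
Trough 1.5 mcg/mL vs MEC 1 mcg/mL: adequate.

1.5 mcg/mL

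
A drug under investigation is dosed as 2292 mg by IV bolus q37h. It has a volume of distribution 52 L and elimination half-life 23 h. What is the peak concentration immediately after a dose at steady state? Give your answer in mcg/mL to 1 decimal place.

65.6 mcg/mL

τ/t½ = 37/23 ≈ 1.6087, so fraction remaining f = (1/2)^(37/23) ≈ 0.3279.
At steady state, accumulation factor R = 1/(1 − e^(−kτ)) ≈ 1.4879.
Each bolus raises the concentration by D/Vd = 2292/52 ≈ 44.077 mcg/mL.
Cmax,ss = C₀/(1 − f) ≈ 44.077/0.6721 ≈ 65.581 mcg/mL.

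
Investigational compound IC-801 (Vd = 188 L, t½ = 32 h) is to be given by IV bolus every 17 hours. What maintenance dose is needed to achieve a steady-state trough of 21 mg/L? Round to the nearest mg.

τ/t½ = 17/32 ≈ 0.53125, so f = (1/2)^(17/32) ≈ 0.691955.
Cmin,ss = (D/Vd)·f/(1−f), so D = Cmin,ss·Vd·(1−f)/f.
D = 21 × 188 × (1−f)/f ≈ 21 × 188 × 0.44518 ≈ 1757.57 mg.

1758 mg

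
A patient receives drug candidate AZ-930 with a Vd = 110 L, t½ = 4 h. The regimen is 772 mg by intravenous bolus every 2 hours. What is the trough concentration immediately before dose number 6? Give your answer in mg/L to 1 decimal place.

13.9 mg/L

f = (1/2)^(τ/t½) = (1/2)^(2/4) ≈ 0.7071.
C₀ = D/Vd = 772/110 ≈ 7.018 mg/L.
Before the 6th dose, 5 doses have been given. Superposition: Cmin = C₀·(f + f² + … + f^5).
≈ 7.018 × (0.7071 + 0.5000 + 0.3535 + 0.2500 + 0.1768) ≈ 7.018 × 1.9874 ≈ 13.948 mg/L.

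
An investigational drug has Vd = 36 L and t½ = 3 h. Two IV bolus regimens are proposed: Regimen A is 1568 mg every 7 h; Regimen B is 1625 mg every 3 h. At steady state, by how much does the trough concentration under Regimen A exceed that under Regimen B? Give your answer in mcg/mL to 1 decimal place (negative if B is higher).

Regimen A: f = (1/2)^(7/3) ≈ 0.1984; Cmin,ss = (1568/36)·f/(1−f) ≈ 10.780 mcg/mL.
Regimen B: f = (1/2)^(3/3) ≈ 0.5000; Cmin,ss = (1625/36)·f/(1−f) ≈ 45.139 mcg/mL.
Difference ≈ 10.780 − 45.139 ≈ -34.359 mcg/mL.

-34.4 mcg/mL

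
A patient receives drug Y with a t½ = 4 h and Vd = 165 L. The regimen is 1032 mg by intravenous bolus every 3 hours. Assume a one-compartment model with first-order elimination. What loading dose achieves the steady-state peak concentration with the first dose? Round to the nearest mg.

f = (1/2)^(3/4) ≈ 0.594604; accumulation ratio R = 1/(1−f) ≈ 2.46672.
Loading dose to hit Cmax,ss on first dose: D_load = D_maint·R ≈ 1032 × 2.46672 ≈ 2545.66 mg.

2546 mg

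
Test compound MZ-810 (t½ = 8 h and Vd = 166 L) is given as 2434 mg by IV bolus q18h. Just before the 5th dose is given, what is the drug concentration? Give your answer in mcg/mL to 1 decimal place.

3.9 mcg/mL

f = (1/2)^(τ/t½) = (1/2)^(18/8) ≈ 0.2102.
C₀ = D/Vd = 2434/166 ≈ 14.663 mcg/mL.
Before the 5th dose, 4 doses have been given. Superposition: Cmin = C₀·(f + f² + … + f^4).
≈ 14.663 × (0.2102 + 0.0442 + 0.0093 + 0.0020) ≈ 14.663 × 0.2657 ≈ 3.896 mcg/mL.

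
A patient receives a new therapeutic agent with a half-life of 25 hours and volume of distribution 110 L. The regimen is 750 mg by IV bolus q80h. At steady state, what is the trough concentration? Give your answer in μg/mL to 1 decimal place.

k = ln2/t½ = ln2/25 ≈ 0.027726 h⁻¹; fraction remaining f = e^(−kτ) = e^(−0.027726×80) ≈ 0.1088.
At steady state, accumulation factor R = 1/(1 − e^(−kτ)) ≈ 1.1221.
Each bolus raises the concentration by D/Vd = 750/110 ≈ 6.818 μg/mL.
Cmax,ss = C₀/(1 − f) ≈ 6.818/0.8912 ≈ 7.650 μg/mL.
One interval later, Cmin,ss = Cmax,ss·e^(−kτ) ≈ 7.650 × 0.1088 ≈ 0.832 μg/mL.

0.8 μg/mL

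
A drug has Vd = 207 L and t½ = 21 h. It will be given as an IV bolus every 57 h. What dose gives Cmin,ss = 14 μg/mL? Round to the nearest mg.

τ/t½ = 57/21 ≈ 2.7143, so f = (1/2)^(57/21) ≈ 0.152377.
Cmin,ss = (D/Vd)·f/(1−f), so D = Cmin,ss·Vd·(1−f)/f.
D = 14 × 207 × (1−f)/f ≈ 14 × 207 × 5.56267 ≈ 16120.62 mg.

16121 mg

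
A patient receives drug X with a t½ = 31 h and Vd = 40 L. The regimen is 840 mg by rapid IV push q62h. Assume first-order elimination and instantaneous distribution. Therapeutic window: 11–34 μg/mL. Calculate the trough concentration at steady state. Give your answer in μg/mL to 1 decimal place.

7.0 μg/mL

τ = 62 h = 2 half-lives, so f = (1/2)^2 = 0.25.
Accumulation ratio R = 1/(1 − f) = 1/0.75 = 4/3.
Single-dose peak C₀ = D/Vd = 840/40 = 21 μg/mL.
Steady-state peak Cmax,ss = C₀·R = 21 × 4/3 ≈ 28.000 μg/mL.
Steady-state trough Cmin,ss = Cmax,ss·f ≈ 28.000 × 0.25 ≈ 7.000 μg/mL.
Trough 7.0 μg/mL vs MEC 11 μg/mL: subtherapeutic.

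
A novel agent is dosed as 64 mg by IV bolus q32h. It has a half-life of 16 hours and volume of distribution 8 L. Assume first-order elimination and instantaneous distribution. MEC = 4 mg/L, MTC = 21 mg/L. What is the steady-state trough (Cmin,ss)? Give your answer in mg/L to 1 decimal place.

τ = 32 h = 2 half-lives, so f = (1/2)^2 = 0.25.
At steady state, R = 1/(1 − 0.25) = 4/3.
Single-dose peak C₀ = D/Vd = 64/8 = 8 mg/L.
Steady-state peak Cmax,ss = C₀·R = 8 × 4/3 ≈ 10.667 mg/L.
Steady-state trough Cmin,ss = Cmax,ss·f ≈ 10.667 × 0.25 ≈ 2.667 mg/L.
Trough 2.7 mg/L vs MEC 4 mg/L: subtherapeutic.

2.7 mg/L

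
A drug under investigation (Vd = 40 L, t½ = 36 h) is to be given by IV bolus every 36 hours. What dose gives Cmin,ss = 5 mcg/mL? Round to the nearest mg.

200 mg

τ/t½ = 36/36 ≈ 1, so f = (1/2)^(36/36) ≈ 0.500000.
Cmin,ss = (D/Vd)·f/(1−f), so D = Cmin,ss·Vd·(1−f)/f.
D = 5 × 40 × (1−f)/f ≈ 5 × 40 × 1.00000 ≈ 200.00 mg.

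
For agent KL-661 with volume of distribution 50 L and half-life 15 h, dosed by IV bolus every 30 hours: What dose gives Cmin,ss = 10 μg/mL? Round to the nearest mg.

1500 mg

τ/t½ = 30/15 ≈ 2, so f = (1/2)^(30/15) ≈ 0.250000.
Cmin,ss = (D/Vd)·f/(1−f), so D = Cmin,ss·Vd·(1−f)/f.
D = 10 × 50 × (1−f)/f ≈ 10 × 50 × 3.00000 ≈ 1500.00 mg.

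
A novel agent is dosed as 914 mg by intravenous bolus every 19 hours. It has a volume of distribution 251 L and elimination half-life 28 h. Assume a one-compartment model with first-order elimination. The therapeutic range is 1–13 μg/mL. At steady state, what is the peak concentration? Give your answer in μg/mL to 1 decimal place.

9.7 μg/mL

Over one 19-h interval, 19/28 ≈ 0.67857 half-lives elapse, leaving f ≈ 0.6248 of each dose.
Accumulation ratio R = 1/(1 − f) ≈ 1/0.3752 ≈ 2.6652.
Single-dose peak C₀ = D/Vd = 914/251 ≈ 3.641 μg/mL.
Steady-state peak Cmax,ss = C₀·R ≈ 3.641 × 2.6652 ≈ 9.704 μg/mL.
Peak 9.7 μg/mL vs MTC 13 μg/mL: below toxic threshold.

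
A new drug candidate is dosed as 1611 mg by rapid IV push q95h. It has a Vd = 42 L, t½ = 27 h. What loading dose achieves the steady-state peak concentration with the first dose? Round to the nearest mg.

f = (1/2)^(95/27) ≈ 0.087261; accumulation ratio R = 1/(1−f) ≈ 1.09560.
Loading dose to hit Cmax,ss on first dose: D_load = D_maint·R ≈ 1611 × 1.09560 ≈ 1765.01 mg.

1765 mg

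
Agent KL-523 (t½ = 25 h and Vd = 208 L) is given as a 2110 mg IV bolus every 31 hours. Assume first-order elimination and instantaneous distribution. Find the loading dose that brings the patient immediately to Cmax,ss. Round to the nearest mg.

f = (1/2)^(31/25) ≈ 0.423373; accumulation ratio R = 1/(1−f) ≈ 1.73422.
Loading dose to hit Cmax,ss on first dose: D_load = D_maint·R ≈ 2110 × 1.73422 ≈ 3659.20 mg.

3659 mg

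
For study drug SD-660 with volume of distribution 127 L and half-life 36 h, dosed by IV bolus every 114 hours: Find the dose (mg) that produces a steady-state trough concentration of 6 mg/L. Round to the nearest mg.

τ/t½ = 114/36 ≈ 3.1667, so f = (1/2)^(114/36) ≈ 0.111362.
Cmin,ss = (D/Vd)·f/(1−f), so D = Cmin,ss·Vd·(1−f)/f.
D = 6 × 127 × (1−f)/f ≈ 6 × 127 × 7.97972 ≈ 6080.55 mg.

6081 mg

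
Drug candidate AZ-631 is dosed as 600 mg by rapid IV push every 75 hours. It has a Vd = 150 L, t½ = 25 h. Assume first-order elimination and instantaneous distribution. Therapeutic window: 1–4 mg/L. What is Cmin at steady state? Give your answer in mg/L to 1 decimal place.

0.6 mg/L

τ = 75 h = 3 half-lives, so f = (1/2)^3 = 0.125.
Accumulation ratio R = 1/(1 − f) = 1/0.875 = 8/7.
Single-dose peak C₀ = D/Vd = 600/150 = 4 mg/L.
Steady-state peak Cmax,ss = C₀·R = 4 × 8/7 ≈ 4.571 mg/L.
Steady-state trough Cmin,ss = Cmax,ss·f ≈ 4.571 × 0.125 ≈ 0.571 mg/L.
Trough 0.6 mg/L vs MEC 1 mg/L: subtherapeutic.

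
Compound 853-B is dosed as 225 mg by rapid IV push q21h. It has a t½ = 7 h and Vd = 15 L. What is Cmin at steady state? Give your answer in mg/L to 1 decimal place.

2.1 mg/L

The dosing interval is 3 half-lives, so f = 2^(−3) = 0.125.
Accumulation ratio R = 1/(1 − f) = 1/0.875 = 8/7.
Single-dose peak C₀ = D/Vd = 225/15 = 15 mg/L.
Steady-state peak Cmax,ss = C₀·R = 15 × 8/7 ≈ 17.143 mg/L.
Steady-state trough Cmin,ss = Cmax,ss·f ≈ 17.143 × 0.125 ≈ 2.143 mg/L.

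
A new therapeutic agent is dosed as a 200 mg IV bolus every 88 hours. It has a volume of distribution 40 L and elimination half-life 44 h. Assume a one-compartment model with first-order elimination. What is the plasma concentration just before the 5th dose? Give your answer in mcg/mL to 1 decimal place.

1.7 mcg/mL

f = (1/2)^(τ/t½) = (1/2)^(88/44) ≈ 0.2500.
C₀ = D/Vd = 200/40 ≈ 5.000 mcg/mL.
Before the 5th dose, 4 doses have been given. Superposition: Cmin = C₀·(f + f² + … + f^4).
≈ 5.000 × (0.2500 + 0.0625 + 0.0156 + 0.0039) ≈ 5.000 × 0.3320 ≈ 1.660 mcg/mL.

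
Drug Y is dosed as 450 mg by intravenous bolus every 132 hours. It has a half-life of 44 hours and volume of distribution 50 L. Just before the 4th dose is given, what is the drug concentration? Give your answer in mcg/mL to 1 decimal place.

f = (1/2)^(τ/t½) = (1/2)^(132/44) ≈ 0.1250.
C₀ = D/Vd = 450/50 ≈ 9.000 mcg/mL.
Before the 4th dose, 3 doses have been given. Superposition: Cmin = C₀·(f + f² + … + f^3).
≈ 9.000 × (0.1250 + 0.0156 + 0.0020) ≈ 9.000 × 0.1426 ≈ 1.283 mcg/mL.

1.3 mcg/mL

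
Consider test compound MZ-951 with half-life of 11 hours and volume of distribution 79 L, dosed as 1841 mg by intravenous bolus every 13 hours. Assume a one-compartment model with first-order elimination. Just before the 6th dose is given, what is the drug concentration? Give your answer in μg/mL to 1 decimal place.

18.1 μg/mL

f = (1/2)^(τ/t½) = (1/2)^(13/11) ≈ 0.4408.
C₀ = D/Vd = 1841/79 ≈ 23.304 μg/mL.
Before the 6th dose, 5 doses have been given. Superposition: Cmin = C₀·(f + f² + … + f^5).
≈ 23.304 × (0.4408 + 0.1943 + 0.0856 + 0.0378 + 0.0166) ≈ 23.304 × 0.7751 ≈ 18.063 μg/mL.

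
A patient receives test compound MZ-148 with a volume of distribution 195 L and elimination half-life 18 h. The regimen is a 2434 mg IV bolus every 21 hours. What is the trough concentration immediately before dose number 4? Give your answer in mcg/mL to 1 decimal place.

f = (1/2)^(τ/t½) = (1/2)^(21/18) ≈ 0.4454.
C₀ = D/Vd = 2434/195 ≈ 12.482 mcg/mL.
Before the 4th dose, 3 doses have been given. Superposition: Cmin = C₀·(f + f² + … + f^3).
≈ 12.482 × (0.4454 + 0.1984 + 0.0884) ≈ 12.482 × 0.7322 ≈ 9.139 mcg/mL.

9.1 mcg/mL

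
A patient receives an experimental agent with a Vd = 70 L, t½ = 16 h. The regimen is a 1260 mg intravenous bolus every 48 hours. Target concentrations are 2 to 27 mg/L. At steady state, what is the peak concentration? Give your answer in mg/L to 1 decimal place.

20.6 mg/L

τ = 48 h = 3 half-lives, so f = (1/2)^3 = 0.125.
Accumulation ratio R = 1/(1 − f) = 1/0.875 = 8/7.
Single-dose peak C₀ = D/Vd = 1260/70 = 18 mg/L.
Steady-state peak Cmax,ss = C₀·R = 18 × 8/7 ≈ 20.571 mg/L.
Peak 20.6 mg/L vs MTC 27 mg/L: below toxic threshold.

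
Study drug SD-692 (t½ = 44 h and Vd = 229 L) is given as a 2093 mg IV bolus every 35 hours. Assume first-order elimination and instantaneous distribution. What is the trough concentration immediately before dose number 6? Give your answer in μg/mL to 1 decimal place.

f = (1/2)^(τ/t½) = (1/2)^(35/44) ≈ 0.5762.
C₀ = D/Vd = 2093/229 ≈ 9.140 μg/mL.
Before the 6th dose, 5 doses have been given. Superposition: Cmin = C₀·(f + f² + … + f^5).
≈ 9.140 × (0.5762 + 0.3320 + 0.1913 + 0.1102 + 0.0635) ≈ 9.140 × 1.2732 ≈ 11.637 μg/mL.

11.6 μg/mL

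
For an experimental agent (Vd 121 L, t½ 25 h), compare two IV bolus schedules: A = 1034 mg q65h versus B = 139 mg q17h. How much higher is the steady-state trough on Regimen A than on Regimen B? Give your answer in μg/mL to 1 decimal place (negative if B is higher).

Regimen A: f = (1/2)^(65/25) ≈ 0.1649; Cmin,ss = (1034/121)·f/(1−f) ≈ 1.687 μg/mL.
Regimen B: f = (1/2)^(17/25) ≈ 0.6242; Cmin,ss = (139/121)·f/(1−f) ≈ 1.908 μg/mL.
Difference ≈ 1.687 − 1.908 ≈ -0.221 μg/mL.

-0.2 μg/mL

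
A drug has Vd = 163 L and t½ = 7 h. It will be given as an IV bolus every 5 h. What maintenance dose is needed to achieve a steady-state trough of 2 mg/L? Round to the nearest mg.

τ/t½ = 5/7 ≈ 0.71429, so f = (1/2)^(5/7) ≈ 0.609507.
Cmin,ss = (D/Vd)·f/(1−f), so D = Cmin,ss·Vd·(1−f)/f.
D = 2 × 163 × (1−f)/f ≈ 2 × 163 × 0.64067 ≈ 208.86 mg.

209 mg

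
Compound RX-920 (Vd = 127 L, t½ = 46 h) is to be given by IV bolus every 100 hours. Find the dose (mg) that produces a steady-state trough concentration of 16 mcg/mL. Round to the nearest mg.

τ/t½ = 100/46 ≈ 2.1739, so f = (1/2)^(100/46) ≈ 0.221609.
Cmin,ss = (D/Vd)·f/(1−f), so D = Cmin,ss·Vd·(1−f)/f.
D = 16 × 127 × (1−f)/f ≈ 16 × 127 × 3.51245 ≈ 7137.30 mg.

7137 mg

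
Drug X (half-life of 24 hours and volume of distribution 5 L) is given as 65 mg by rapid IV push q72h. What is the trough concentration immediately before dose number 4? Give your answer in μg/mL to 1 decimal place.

f = (1/2)^(τ/t½) = (1/2)^(72/24) ≈ 0.1250.
C₀ = D/Vd = 65/5 ≈ 13.000 μg/mL.
Before the 4th dose, 3 doses have been given. Superposition: Cmin = C₀·(f + f² + … + f^3).
≈ 13.000 × (0.1250 + 0.0156 + 0.0020) ≈ 13.000 × 0.1426 ≈ 1.854 μg/mL.

1.9 μg/mL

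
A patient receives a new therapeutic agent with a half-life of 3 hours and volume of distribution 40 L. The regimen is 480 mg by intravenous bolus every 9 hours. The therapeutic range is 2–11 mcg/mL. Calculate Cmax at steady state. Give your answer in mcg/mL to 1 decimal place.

τ = 9 h = 3 half-lives, so f = (1/2)^3 = 0.125.
Accumulation ratio R = 1/(1 − f) = 1/0.875 = 8/7.
Single-dose peak C₀ = D/Vd = 480/40 = 12 mcg/mL.
Steady-state peak Cmax,ss = C₀·R = 12 × 8/7 ≈ 13.714 mcg/mL.
Peak 13.7 mcg/mL vs MTC 11 mcg/mL: exceeds toxic threshold.

13.7 mcg/mL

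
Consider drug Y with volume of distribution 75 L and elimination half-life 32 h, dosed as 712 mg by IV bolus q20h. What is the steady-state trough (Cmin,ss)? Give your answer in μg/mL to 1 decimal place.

τ/t½ = 20/32 ≈ 0.625, so fraction remaining f = (1/2)^(20/32) ≈ 0.6484.
Each bolus raises the concentration by D/Vd = 712/75 ≈ 9.493 μg/mL.
Steady-state trough Cmin,ss = C₀·f/(1−f) ≈ 9.493 × 0.6484/0.3516 ≈ 17.506 μg/mL.

17.5 μg/mL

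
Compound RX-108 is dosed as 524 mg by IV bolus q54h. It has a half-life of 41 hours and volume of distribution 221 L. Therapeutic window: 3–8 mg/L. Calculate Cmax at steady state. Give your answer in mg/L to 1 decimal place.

4.0 mg/L

Over one 54-h interval, 54/41 ≈ 1.3171 half-lives elapse, leaving f ≈ 0.4013 of each dose.
Accumulation ratio R = 1/(1 − f) ≈ 1/0.5987 ≈ 1.6703.
Single-dose peak C₀ = D/Vd = 524/221 ≈ 2.371 mg/L.
Steady-state peak Cmax,ss = C₀·R ≈ 2.371 × 1.6703 ≈ 3.960 mg/L.
Peak 4.0 mg/L vs MTC 8 mg/L: below toxic threshold.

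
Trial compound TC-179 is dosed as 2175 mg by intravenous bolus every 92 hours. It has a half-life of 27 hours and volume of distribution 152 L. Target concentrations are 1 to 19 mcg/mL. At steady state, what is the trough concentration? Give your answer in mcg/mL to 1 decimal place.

τ/t½ = 92/27 ≈ 3.4074, so fraction remaining f = (1/2)^(92/27) ≈ 0.0942.
Accumulation ratio R = 1/(1 − f) ≈ 1/0.9058 ≈ 1.1040.
Each bolus raises the concentration by D/Vd = 2175/152 ≈ 14.309 mcg/mL.
Cmax,ss = C₀/(1 − f) ≈ 14.309/0.9058 ≈ 15.797 mcg/mL.
One interval later, Cmin,ss = Cmax,ss·e^(−kτ) ≈ 15.797 × 0.0942 ≈ 1.488 mcg/mL.
Trough 1.5 mcg/mL vs MEC 1 mcg/mL: adequate.

1.5 mcg/mL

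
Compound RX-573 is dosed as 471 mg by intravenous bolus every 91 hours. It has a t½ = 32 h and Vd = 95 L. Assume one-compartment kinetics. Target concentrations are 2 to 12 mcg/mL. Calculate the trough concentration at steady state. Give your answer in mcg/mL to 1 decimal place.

0.8 mcg/mL

k = ln2/t½ = ln2/32 ≈ 0.021661 h⁻¹; fraction remaining f = e^(−kτ) = e^(−0.021661×91) ≈ 0.1393.
Accumulation ratio R = 1/(1 − f) ≈ 1/0.8607 ≈ 1.1618.
Each bolus raises the concentration by D/Vd = 471/95 ≈ 4.958 mcg/mL.
Cmax,ss = C₀/(1 − f) ≈ 4.958/0.8607 ≈ 5.760 mcg/mL.
One interval later, Cmin,ss = Cmax,ss·e^(−kτ) ≈ 5.760 × 0.1393 ≈ 0.802 mcg/mL.
Trough 0.8 mcg/mL vs MEC 2 mcg/mL: subtherapeutic.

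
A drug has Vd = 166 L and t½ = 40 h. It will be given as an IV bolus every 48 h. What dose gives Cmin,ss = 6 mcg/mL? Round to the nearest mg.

τ/t½ = 48/40 ≈ 1.2, so f = (1/2)^(48/40) ≈ 0.435275.
Cmin,ss = (D/Vd)·f/(1−f), so D = Cmin,ss·Vd·(1−f)/f.
D = 6 × 166 × (1−f)/f ≈ 6 × 166 × 1.29740 ≈ 1292.21 mg.

1292 mg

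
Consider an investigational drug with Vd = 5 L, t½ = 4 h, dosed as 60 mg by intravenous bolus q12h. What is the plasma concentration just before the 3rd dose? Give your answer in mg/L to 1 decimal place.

f = (1/2)^(τ/t½) = (1/2)^(12/4) ≈ 0.1250.
C₀ = D/Vd = 60/5 ≈ 12.000 mg/L.
Before the 3rd dose, 2 doses have been given. Superposition: Cmin = C₀·(f + f²).
≈ 12.000 × (0.1250 + 0.0156) ≈ 12.000 × 0.1406 ≈ 1.687 mg/L.

1.7 mg/L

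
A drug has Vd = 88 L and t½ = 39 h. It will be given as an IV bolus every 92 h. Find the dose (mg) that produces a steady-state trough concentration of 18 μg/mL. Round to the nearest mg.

τ/t½ = 92/39 ≈ 2.359, so f = (1/2)^(92/39) ≈ 0.194930.
Cmin,ss = (D/Vd)·f/(1−f), so D = Cmin,ss·Vd·(1−f)/f.
D = 18 × 88 × (1−f)/f ≈ 18 × 88 × 4.13005 ≈ 6542.00 mg.

6542 mg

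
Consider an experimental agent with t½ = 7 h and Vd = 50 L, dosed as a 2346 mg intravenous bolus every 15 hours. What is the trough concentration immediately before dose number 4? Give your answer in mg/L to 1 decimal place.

f = (1/2)^(τ/t½) = (1/2)^(15/7) ≈ 0.2264.
C₀ = D/Vd = 2346/50 ≈ 46.920 mg/L.
Before the 4th dose, 3 doses have been given. Superposition: Cmin = C₀·(f + f² + … + f^3).
≈ 46.920 × (0.2264 + 0.0513 + 0.0116) ≈ 46.920 × 0.2893 ≈ 13.574 mg/L.

13.6 mg/L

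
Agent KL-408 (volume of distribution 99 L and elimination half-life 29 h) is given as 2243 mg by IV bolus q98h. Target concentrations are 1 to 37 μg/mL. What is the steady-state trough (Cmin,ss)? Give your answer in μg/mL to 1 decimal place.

τ/t½ = 98/29 ≈ 3.3793, so fraction remaining f = (1/2)^(98/29) ≈ 0.0961.
Accumulation ratio R = 1/(1 − f) ≈ 1/0.9039 ≈ 1.1063.
Each bolus raises the concentration by D/Vd = 2243/99 ≈ 22.657 μg/mL.
Cmax,ss = C₀/(1 − f) ≈ 22.657/0.9039 ≈ 25.066 μg/mL.
One interval later, Cmin,ss = Cmax,ss·e^(−kτ) ≈ 25.066 × 0.0961 ≈ 2.409 μg/mL.
Trough 2.4 μg/mL vs MEC 1 μg/mL: adequate.

2.4 μg/mL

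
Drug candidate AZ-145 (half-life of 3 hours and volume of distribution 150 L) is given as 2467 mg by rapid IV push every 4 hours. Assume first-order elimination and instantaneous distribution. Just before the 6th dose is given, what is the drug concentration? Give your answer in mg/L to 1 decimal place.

f = (1/2)^(τ/t½) = (1/2)^(4/3) ≈ 0.3969.
C₀ = D/Vd = 2467/150 ≈ 16.447 mg/L.
Before the 6th dose, 5 doses have been given. Superposition: Cmin = C₀·(f + f² + … + f^5).
≈ 16.447 × (0.3969 + 0.1575 + 0.0625 + 0.0248 + 0.0098) ≈ 16.447 × 0.6515 ≈ 10.715 mg/L.

10.7 mg/L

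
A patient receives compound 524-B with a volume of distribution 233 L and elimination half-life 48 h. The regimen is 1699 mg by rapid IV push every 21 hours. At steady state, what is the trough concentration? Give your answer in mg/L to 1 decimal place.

20.6 mg/L

τ/t½ = 21/48 ≈ 0.4375, so fraction remaining f = (1/2)^(21/48) ≈ 0.7384.
At steady state, accumulation factor R = 1/(1 − e^(−kτ)) ≈ 3.8226.
Single-dose peak C₀ = D/Vd = 1699/233 ≈ 7.292 mg/L.
Steady-state peak Cmax,ss = C₀·R ≈ 7.292 × 3.8226 ≈ 27.874 mg/L.
Steady-state trough Cmin,ss = Cmax,ss·f ≈ 27.874 × 0.7384 ≈ 20.582 mg/L.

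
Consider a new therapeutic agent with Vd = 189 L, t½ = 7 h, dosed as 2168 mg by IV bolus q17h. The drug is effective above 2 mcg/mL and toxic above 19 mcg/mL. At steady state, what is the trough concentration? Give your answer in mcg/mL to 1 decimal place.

Over one 17-h interval, 17/7 ≈ 2.4286 half-lives elapse, leaving f ≈ 0.1857 of each dose.
Each bolus raises the concentration by D/Vd = 2168/189 ≈ 11.471 mcg/mL.
Steady-state trough Cmin,ss = C₀·f/(1−f) ≈ 11.471 × 0.1857/0.8143 ≈ 2.616 mcg/mL.
Trough 2.6 mcg/mL vs MEC 2 mcg/mL: adequate.

2.6 mcg/mL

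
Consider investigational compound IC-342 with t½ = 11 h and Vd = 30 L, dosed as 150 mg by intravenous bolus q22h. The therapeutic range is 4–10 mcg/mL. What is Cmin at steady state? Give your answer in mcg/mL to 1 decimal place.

1.7 mcg/mL

The dosing interval is 2 half-lives, so f = 2^(−2) = 0.25.
At steady state, R = 1/(1 − 0.25) = 4/3.
Single-dose peak C₀ = D/Vd = 150/30 = 5 mcg/mL.
Steady-state peak Cmax,ss = C₀·R = 5 × 4/3 ≈ 6.667 mcg/mL.
Steady-state trough Cmin,ss = Cmax,ss·f ≈ 6.667 × 0.25 ≈ 1.667 mcg/mL.
Trough 1.7 mcg/mL vs MEC 4 mcg/mL: subtherapeutic.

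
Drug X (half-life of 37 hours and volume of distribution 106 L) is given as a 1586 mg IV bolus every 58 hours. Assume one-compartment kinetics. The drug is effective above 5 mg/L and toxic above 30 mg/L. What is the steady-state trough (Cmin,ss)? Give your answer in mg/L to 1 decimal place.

Over one 58-h interval, 58/37 ≈ 1.5676 half-lives elapse, leaving f ≈ 0.3374 of each dose.
Single-dose peak C₀ = D/Vd = 1586/106 ≈ 14.962 mg/L.
Steady-state trough Cmin,ss = C₀·f/(1−f) ≈ 14.962 × 0.3374/0.6626 ≈ 7.619 mg/L.
Trough 7.6 mg/L vs MEC 5 mg/L: adequate.

7.6 mg/L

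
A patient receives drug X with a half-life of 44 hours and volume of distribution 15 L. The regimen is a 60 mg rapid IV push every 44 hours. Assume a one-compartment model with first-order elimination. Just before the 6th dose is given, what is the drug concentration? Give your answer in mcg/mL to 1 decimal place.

f = (1/2)^(τ/t½) = (1/2)^(44/44) ≈ 0.5000.
C₀ = D/Vd = 60/15 ≈ 4.000 mcg/mL.
Before the 6th dose, 5 doses have been given. Superposition: Cmin = C₀·(f + f² + … + f^5).
≈ 4.000 × (0.5000 + 0.2500 + 0.1250 + 0.0625 + 0.0313) ≈ 4.000 × 0.9688 ≈ 3.875 mcg/mL.

3.9 mcg/mL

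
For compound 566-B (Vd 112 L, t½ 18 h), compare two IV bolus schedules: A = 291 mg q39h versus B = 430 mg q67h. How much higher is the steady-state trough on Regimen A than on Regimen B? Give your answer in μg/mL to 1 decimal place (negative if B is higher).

0.4 μg/mL

Regimen A: f = (1/2)^(39/18) ≈ 0.2227; Cmin,ss = (291/112)·f/(1−f) ≈ 0.744 μg/mL.
Regimen B: f = (1/2)^(67/18) ≈ 0.0758; Cmin,ss = (430/112)·f/(1−f) ≈ 0.315 μg/mL.
Difference ≈ 0.744 − 0.315 ≈ 0.429 μg/mL.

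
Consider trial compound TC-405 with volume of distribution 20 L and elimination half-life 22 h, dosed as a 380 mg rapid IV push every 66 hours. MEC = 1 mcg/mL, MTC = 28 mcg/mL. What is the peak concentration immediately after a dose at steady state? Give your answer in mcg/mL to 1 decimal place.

τ = 66 h = 3 half-lives, so f = (1/2)^3 = 0.125.
Accumulation ratio R = 1/(1 − f) = 1/0.875 = 8/7.
Single-dose peak C₀ = D/Vd = 380/20 = 19 mcg/mL.
Steady-state peak Cmax,ss = C₀·R = 19 × 8/7 ≈ 21.714 mcg/mL.
Peak 21.7 mcg/mL vs MTC 28 mcg/mL: below toxic threshold.

21.7 mcg/mL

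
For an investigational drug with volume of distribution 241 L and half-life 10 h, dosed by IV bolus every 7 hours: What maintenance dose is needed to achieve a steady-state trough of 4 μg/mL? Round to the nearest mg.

τ/t½ = 7/10 ≈ 0.7, so f = (1/2)^(7/10) ≈ 0.615572.
Cmin,ss = (D/Vd)·f/(1−f), so D = Cmin,ss·Vd·(1−f)/f.
D = 4 × 241 × (1−f)/f ≈ 4 × 241 × 0.62451 ≈ 602.03 mg.

602 mg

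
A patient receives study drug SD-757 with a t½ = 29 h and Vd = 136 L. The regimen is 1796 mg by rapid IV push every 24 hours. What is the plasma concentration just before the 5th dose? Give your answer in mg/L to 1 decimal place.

15.3 mg/L

f = (1/2)^(τ/t½) = (1/2)^(24/29) ≈ 0.5635.
C₀ = D/Vd = 1796/136 ≈ 13.206 mg/L.
Before the 5th dose, 4 doses have been given. Superposition: Cmin = C₀·(f + f² + … + f^4).
≈ 13.206 × (0.5635 + 0.3175 + 0.1789 + 0.1008) ≈ 13.206 × 1.1607 ≈ 15.328 mg/L.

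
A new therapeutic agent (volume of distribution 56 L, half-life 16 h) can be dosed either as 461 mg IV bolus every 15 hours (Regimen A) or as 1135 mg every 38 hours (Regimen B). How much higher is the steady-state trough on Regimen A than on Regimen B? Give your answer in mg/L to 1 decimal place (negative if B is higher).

Regimen A: f = (1/2)^(15/16) ≈ 0.5221; Cmin,ss = (461/56)·f/(1−f) ≈ 8.994 mg/L.
Regimen B: f = (1/2)^(38/16) ≈ 0.1928; Cmin,ss = (1135/56)·f/(1−f) ≈ 4.841 mg/L.
Difference ≈ 8.994 − 4.841 ≈ 4.153 mg/L.

4.2 mg/L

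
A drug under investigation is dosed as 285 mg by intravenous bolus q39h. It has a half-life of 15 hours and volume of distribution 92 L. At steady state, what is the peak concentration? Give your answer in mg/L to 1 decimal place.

3.7 mg/L

k = ln2/t½ = ln2/15 ≈ 0.046210 h⁻¹; fraction remaining f = e^(−kτ) = e^(−0.046210×39) ≈ 0.1649.
At steady state, accumulation factor R = 1/(1 − e^(−kτ)) ≈ 1.1975.
Each bolus raises the concentration by D/Vd = 285/92 ≈ 3.098 mg/L.
Steady-state peak Cmax,ss = C₀·R ≈ 3.098 × 1.1975 ≈ 3.710 mg/L.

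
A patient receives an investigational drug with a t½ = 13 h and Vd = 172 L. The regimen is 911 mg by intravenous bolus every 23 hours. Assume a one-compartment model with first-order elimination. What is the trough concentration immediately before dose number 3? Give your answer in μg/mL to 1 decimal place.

2.0 μg/mL

f = (1/2)^(τ/t½) = (1/2)^(23/13) ≈ 0.2934.
C₀ = D/Vd = 911/172 ≈ 5.297 μg/mL.
Before the 3rd dose, 2 doses have been given. Superposition: Cmin = C₀·(f + f²).
≈ 5.297 × (0.2934 + 0.0861) ≈ 5.297 × 0.3795 ≈ 2.010 μg/mL.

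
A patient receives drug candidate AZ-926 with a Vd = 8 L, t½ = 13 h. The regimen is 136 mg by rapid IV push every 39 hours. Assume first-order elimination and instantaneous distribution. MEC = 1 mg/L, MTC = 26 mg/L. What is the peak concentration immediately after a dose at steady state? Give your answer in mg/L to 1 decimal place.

The dosing interval is 3 half-lives, so f = 2^(−3) = 0.125.
Accumulation ratio R = 1/(1 − f) = 1/0.875 = 8/7.
Single-dose peak C₀ = D/Vd = 136/8 = 17 mg/L.
Steady-state peak Cmax,ss = C₀·R = 17 × 8/7 ≈ 19.429 mg/L.
Peak 19.4 mg/L vs MTC 26 mg/L: below toxic threshold.

19.4 mg/L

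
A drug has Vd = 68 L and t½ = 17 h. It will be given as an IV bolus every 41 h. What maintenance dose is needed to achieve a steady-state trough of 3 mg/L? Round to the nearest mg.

882 mg

τ/t½ = 41/17 ≈ 2.4118, so f = (1/2)^(41/17) ≈ 0.187926.
Cmin,ss = (D/Vd)·f/(1−f), so D = Cmin,ss·Vd·(1−f)/f.
D = 3 × 68 × (1−f)/f ≈ 3 × 68 × 4.32124 ≈ 881.53 mg.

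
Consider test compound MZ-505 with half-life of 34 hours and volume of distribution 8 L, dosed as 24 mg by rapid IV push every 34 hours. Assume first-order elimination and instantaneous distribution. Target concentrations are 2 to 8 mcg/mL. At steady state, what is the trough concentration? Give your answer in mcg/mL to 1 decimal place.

3.0 mcg/mL

The dosing interval is 1 half-life, so f = 2^(−1) = 0.5.
At steady state, R = 1/(1 − 0.5) = 2/1.
Single-dose peak C₀ = D/Vd = 24/8 = 3 mcg/mL.
Steady-state peak Cmax,ss = C₀·R = 3 × 2/1 ≈ 6.000 mcg/mL.
Steady-state trough Cmin,ss = Cmax,ss·f ≈ 6.000 × 0.5 ≈ 3.000 mcg/mL.
Trough 3.0 mcg/mL vs MEC 2 mcg/mL: adequate.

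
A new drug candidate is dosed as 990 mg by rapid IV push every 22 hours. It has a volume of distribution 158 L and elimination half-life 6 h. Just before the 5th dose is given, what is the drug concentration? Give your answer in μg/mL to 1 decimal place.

0.5 μg/mL

f = (1/2)^(τ/t½) = (1/2)^(22/6) ≈ 0.0787.
C₀ = D/Vd = 990/158 ≈ 6.266 μg/mL.
Before the 5th dose, 4 doses have been given. Superposition: Cmin = C₀·(f + f² + … + f^4).
≈ 6.266 × (0.0787 + 0.0062 + 0.0005 + 0.0000) ≈ 6.266 × 0.0854 ≈ 0.535 μg/mL.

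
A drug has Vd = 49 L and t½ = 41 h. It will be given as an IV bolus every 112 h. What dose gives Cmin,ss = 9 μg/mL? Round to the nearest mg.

2488 mg

τ/t½ = 112/41 ≈ 2.7317, so f = (1/2)^(112/41) ≈ 0.150548.
Cmin,ss = (D/Vd)·f/(1−f), so D = Cmin,ss·Vd·(1−f)/f.
D = 9 × 49 × (1−f)/f ≈ 9 × 49 × 5.64240 ≈ 2488.30 mg.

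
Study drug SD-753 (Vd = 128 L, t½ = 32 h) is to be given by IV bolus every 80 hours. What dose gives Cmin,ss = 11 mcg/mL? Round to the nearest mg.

6557 mg

τ/t½ = 80/32 ≈ 2.5, so f = (1/2)^(80/32) ≈ 0.176777.
Cmin,ss = (D/Vd)·f/(1−f), so D = Cmin,ss·Vd·(1−f)/f.
D = 11 × 128 × (1−f)/f ≈ 11 × 128 × 4.65684 ≈ 6556.83 mg.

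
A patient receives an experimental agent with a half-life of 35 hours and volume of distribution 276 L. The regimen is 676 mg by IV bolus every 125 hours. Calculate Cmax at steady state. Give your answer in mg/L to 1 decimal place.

Over one 125-h interval, 125/35 ≈ 3.5714 half-lives elapse, leaving f ≈ 0.0841 of each dose.
At steady state, accumulation factor R = 1/(1 − e^(−kτ)) ≈ 1.0918.
Single-dose peak C₀ = D/Vd = 676/276 ≈ 2.449 mg/L.
Cmax,ss = C₀/(1 − f) ≈ 2.449/0.9159 ≈ 2.674 mg/L.

2.7 mg/L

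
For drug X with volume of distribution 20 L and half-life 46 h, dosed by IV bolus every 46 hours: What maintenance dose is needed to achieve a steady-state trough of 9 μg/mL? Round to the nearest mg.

180 mg

τ/t½ = 46/46 ≈ 1, so f = (1/2)^(46/46) ≈ 0.500000.
Cmin,ss = (D/Vd)·f/(1−f), so D = Cmin,ss·Vd·(1−f)/f.
D = 9 × 20 × (1−f)/f ≈ 9 × 20 × 1.00000 ≈ 180.00 mg.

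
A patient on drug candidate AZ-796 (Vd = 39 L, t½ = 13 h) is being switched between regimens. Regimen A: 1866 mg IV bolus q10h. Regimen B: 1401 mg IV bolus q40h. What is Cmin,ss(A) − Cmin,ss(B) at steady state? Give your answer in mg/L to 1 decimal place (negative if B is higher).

Regimen A: f = (1/2)^(10/13) ≈ 0.5867; Cmin,ss = (1866/39)·f/(1−f) ≈ 67.920 mg/L.
Regimen B: f = (1/2)^(40/13) ≈ 0.1185; Cmin,ss = (1401/39)·f/(1−f) ≈ 4.829 mg/L.
Difference ≈ 67.920 − 4.829 ≈ 63.091 mg/L.

63.1 mg/L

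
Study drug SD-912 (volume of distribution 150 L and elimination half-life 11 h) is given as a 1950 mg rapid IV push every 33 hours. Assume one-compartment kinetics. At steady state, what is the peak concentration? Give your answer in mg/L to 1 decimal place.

The dosing interval is 3 half-lives, so f = 2^(−3) = 0.125.
At steady state, R = 1/(1 − 0.125) = 8/7.
Single-dose peak C₀ = D/Vd = 1950/150 = 13 mg/L.
Steady-state peak Cmax,ss = C₀·R = 13 × 8/7 ≈ 14.857 mg/L.

14.9 mg/L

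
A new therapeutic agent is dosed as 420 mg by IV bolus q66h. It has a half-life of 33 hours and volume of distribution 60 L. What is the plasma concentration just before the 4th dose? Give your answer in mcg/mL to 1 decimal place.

2.3 mcg/mL

f = (1/2)^(τ/t½) = (1/2)^(66/33) ≈ 0.2500.
C₀ = D/Vd = 420/60 ≈ 7.000 mcg/mL.
Before the 4th dose, 3 doses have been given. Superposition: Cmin = C₀·(f + f² + … + f^3).
≈ 7.000 × (0.2500 + 0.0625 + 0.0156) ≈ 7.000 × 0.3281 ≈ 2.297 mcg/mL.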